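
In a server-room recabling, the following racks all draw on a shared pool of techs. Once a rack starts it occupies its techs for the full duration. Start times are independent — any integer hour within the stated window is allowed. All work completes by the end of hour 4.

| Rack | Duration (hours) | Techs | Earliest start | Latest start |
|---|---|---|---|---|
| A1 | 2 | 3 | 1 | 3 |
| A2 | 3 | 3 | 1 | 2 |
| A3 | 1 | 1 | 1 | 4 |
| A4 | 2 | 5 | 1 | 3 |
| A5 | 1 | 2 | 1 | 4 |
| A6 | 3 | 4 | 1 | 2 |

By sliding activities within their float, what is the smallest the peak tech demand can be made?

12

Early-start (A1@1, A2@1, A3@1, A4@1, A5@1, A6@1) gives peak 18: h1:18  h2:15  h3:7  h4:0.
Shift A4→3, A6→2.
Schedule A1@1, A2@1, A3@1, A4@3, A5@1, A6@2: h1:9  h2:10  h3:12  h4:9 — peak 12.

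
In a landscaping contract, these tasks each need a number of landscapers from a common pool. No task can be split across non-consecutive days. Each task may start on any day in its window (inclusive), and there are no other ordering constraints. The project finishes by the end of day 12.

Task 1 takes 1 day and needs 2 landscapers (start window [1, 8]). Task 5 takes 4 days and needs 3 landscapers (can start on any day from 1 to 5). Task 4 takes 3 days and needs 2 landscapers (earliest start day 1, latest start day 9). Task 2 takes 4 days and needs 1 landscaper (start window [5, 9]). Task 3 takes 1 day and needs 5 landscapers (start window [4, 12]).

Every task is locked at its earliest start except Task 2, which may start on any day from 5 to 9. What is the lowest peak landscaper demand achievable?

8

Task 2@5: d1:7  d2:5  d3:5  d4:8  d5:1  d6:1  d7:1  d8:1  d9:0  d10:0  d11:0  d12:0 → peak 8
Task 2@6: d1:7  d2:5  d3:5  d4:8  d5:0  d6:1  d7:1  d8:1  d9:1  d10:0  d11:0  d12:0 → peak 8
Task 2@7: d1:7  d2:5  d3:5  d4:8  d5:0  d6:0  d7:1  d8:1  d9:1  d10:1  d11:0  d12:0 → peak 8
Task 2@8: d1:7  d2:5  d3:5  d4:8  d5:0  d6:0  d7:0  d8:1  d9:1  d10:1  d11:1  d12:0 → peak 8
Task 2@9: d1:7  d2:5  d3:5  d4:8  d5:0  d6:0  d7:0  d8:0  d9:1  d10:1  d11:1  d12:1 → peak 8
Best is Task 2@5, peak 8.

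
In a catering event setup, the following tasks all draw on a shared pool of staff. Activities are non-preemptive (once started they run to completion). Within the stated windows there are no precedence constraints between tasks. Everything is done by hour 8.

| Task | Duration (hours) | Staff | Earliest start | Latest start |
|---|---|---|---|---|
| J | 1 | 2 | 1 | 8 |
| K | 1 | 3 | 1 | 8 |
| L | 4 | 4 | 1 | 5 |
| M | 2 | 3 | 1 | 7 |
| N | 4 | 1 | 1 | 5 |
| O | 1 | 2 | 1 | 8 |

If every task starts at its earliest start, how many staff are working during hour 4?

At early start, hour 4 has: L, N.
Demand: 4 + 1 = 5.

5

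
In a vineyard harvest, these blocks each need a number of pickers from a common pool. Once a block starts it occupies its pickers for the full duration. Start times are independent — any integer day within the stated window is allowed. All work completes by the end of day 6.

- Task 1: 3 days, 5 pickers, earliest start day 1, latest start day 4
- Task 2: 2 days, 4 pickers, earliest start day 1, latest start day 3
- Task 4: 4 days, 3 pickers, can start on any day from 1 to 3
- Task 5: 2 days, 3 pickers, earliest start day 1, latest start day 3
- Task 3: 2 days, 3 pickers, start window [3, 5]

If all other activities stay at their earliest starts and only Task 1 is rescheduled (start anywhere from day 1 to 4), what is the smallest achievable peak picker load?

11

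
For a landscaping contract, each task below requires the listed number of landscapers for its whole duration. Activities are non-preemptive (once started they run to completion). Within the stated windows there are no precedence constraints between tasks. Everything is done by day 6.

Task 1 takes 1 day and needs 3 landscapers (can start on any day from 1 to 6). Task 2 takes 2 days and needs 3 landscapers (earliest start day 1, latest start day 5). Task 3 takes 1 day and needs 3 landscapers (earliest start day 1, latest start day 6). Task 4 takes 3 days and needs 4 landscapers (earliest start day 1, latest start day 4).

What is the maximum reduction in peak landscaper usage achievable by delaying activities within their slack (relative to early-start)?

7

Early-start peak: d1:13  d2:7  d3:4  d4:0  d5:0  d6:0 ⇒ 13.
Leveled (Task 1@1, Task 2@1, Task 3@2, Task 4@3): d1:6  d2:6  d3:4  d4:4  d5:4  d6:0 ⇒ 6.
Reduction 13 − 6 = 7.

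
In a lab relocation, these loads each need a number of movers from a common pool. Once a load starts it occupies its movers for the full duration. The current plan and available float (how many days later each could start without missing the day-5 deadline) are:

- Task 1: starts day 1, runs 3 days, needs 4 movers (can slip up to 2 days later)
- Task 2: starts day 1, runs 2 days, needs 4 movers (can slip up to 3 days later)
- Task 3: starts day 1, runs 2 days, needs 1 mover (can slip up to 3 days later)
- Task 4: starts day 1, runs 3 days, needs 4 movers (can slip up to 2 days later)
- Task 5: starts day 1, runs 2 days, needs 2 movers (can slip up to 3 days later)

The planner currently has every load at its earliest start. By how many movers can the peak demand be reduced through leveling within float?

7

Early-start peak: d1:15  d2:15  d3:8  d4:0  d5:0 ⇒ 15.
Leveled (Task 1@1, Task 2@1, Task 3@4, Task 4@3, Task 5@4): d1:8  d2:8  d3:8  d4:7  d5:7 ⇒ 8.
Reduction 15 − 8 = 7.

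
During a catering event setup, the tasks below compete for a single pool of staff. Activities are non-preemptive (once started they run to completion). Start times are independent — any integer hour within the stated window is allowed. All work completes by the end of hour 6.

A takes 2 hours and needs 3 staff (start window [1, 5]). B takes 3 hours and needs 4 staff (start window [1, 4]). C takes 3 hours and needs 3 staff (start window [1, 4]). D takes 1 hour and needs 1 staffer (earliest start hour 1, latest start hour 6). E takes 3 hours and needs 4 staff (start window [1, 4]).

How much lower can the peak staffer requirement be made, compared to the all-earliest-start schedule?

8

Early-start peak: h1:15  h2:14  h3:11  h4:0  h5:0  h6:0 ⇒ 15.
Leveled (A@1, B@1, C@3, D@6, E@4): h1:7  h2:7  h3:7  h4:7  h5:7  h6:5 ⇒ 7.
Reduction 15 − 7 = 8.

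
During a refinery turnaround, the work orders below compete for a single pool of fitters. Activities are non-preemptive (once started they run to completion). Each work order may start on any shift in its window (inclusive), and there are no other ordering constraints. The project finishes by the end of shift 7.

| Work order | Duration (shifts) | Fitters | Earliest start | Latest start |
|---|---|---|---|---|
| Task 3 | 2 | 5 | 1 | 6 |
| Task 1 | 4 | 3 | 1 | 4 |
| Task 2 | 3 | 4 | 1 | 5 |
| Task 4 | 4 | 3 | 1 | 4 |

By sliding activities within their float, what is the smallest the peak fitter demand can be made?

8

Early-start (Task 3@1, Task 1@1, Task 2@1, Task 4@1) gives peak 15: s1:15  s2:15  s3:10  s4:6  s5:0  s6:0  s7:0.
Shift Task 2→5, Task 4→3.
Schedule Task 3@1, Task 1@1, Task 2@5, Task 4@3: s1:8  s2:8  s3:6  s4:6  s5:7  s6:7  s7:4 — peak 8.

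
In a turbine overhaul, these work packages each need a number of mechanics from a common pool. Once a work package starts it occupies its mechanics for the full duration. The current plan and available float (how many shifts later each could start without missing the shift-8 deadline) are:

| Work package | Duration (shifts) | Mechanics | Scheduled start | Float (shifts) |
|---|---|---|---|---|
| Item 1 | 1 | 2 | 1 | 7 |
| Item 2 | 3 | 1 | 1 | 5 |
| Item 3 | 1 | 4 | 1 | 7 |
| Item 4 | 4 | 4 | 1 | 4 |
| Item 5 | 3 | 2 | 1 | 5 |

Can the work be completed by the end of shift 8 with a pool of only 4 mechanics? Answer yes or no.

The minimum achievable peak is 5; 4 < 5, so no feasible schedule stays within the cap.

no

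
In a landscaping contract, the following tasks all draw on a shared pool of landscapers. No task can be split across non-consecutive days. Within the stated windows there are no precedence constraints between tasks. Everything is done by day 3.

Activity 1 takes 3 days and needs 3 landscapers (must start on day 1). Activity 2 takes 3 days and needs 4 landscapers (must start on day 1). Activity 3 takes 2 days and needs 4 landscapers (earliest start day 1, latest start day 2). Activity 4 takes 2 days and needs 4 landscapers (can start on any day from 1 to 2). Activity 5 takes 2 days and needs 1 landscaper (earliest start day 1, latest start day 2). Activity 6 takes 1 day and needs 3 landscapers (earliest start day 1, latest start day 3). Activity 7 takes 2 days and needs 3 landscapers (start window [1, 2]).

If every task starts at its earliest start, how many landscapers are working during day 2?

19

At early start, day 2 has: Activity 1, Activity 2, Activity 3, Activity 4, Activity 5, Activity 7.
Demand: 3 + 4 + 4 + 4 + 1 + 3 = 19.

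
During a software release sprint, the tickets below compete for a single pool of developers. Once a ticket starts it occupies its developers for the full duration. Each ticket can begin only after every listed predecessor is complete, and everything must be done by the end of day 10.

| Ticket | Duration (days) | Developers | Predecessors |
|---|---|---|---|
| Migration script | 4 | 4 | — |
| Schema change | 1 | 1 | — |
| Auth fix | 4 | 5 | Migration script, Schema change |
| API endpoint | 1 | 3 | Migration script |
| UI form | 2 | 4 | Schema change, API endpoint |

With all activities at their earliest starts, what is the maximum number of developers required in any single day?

9

Early-start schedule: Migration script@1, Schema change@1, Auth fix@5, API endpoint@5, UI form@6.
Load per day: day 1: 5, day 2: 4, day 3: 4, day 4: 4, day 5: 8, day 6: 9, day 7: 9, day 8: 5, day 9: 0, day 10: 0.
Peak is 9.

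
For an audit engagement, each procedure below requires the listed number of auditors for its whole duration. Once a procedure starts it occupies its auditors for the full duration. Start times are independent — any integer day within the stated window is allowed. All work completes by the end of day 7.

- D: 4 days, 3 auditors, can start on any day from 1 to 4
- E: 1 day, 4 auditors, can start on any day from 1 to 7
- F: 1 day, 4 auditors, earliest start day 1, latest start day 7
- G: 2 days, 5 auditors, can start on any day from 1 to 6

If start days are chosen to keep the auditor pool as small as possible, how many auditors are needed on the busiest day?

7

Early-start (D@1, E@1, F@1, G@1) gives peak 16: d1:16  d2:8  d3:3  d4:3  d5:0  d6:0  d7:0.
Shift F→2, G→5.
Schedule D@1, E@1, F@2, G@5: d1:7  d2:7  d3:3  d4:3  d5:5  d6:5  d7:0 — peak 7.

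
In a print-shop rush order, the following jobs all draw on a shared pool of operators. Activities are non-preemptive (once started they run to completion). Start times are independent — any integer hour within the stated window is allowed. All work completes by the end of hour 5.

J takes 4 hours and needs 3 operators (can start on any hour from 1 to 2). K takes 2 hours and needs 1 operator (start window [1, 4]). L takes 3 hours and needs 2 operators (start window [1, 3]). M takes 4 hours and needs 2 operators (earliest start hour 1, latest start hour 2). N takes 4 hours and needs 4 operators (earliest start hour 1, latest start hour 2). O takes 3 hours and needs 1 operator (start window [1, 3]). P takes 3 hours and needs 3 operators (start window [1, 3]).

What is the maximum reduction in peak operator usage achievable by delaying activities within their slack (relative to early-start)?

1

Early-start peak: h1:16  h2:16  h3:15  h4:9  h5:0 ⇒ 16.
Leveled (J@1, K@1, L@1, M@1, N@1, O@1, P@3): h1:13  h2:13  h3:15  h4:12  h5:3 ⇒ 15.
Reduction 16 − 15 = 1.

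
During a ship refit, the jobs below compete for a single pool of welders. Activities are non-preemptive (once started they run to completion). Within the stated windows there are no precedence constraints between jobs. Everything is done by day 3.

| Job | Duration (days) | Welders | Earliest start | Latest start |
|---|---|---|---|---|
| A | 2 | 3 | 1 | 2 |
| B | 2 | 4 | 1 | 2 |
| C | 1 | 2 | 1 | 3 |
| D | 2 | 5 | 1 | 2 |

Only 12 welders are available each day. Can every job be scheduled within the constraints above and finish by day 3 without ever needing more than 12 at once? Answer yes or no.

Schedule A@1, B@1, C@1, D@2: d1:9  d2:12  d3:5 — peak 12 ≤ 12.

yes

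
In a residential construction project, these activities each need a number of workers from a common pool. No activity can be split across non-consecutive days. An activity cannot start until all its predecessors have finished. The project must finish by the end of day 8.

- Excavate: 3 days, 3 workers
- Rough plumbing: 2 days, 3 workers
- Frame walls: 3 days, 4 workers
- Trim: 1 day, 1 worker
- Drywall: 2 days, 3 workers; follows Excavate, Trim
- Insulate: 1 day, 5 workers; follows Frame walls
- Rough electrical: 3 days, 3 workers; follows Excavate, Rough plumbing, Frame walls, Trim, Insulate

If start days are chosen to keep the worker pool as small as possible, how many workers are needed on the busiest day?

8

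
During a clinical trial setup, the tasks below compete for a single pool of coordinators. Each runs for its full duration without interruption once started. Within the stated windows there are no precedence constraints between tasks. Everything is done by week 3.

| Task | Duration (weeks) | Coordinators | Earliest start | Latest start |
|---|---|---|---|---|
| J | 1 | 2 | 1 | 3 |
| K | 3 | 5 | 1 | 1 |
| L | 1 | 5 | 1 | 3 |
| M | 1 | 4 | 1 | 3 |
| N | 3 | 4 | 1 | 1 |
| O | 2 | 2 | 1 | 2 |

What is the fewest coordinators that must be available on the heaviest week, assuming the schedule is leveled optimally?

Early-start (J@1, K@1, L@1, M@1, N@1, O@1) gives peak 22: w1:22  w2:11  w3:9.
Shift L→3, M→2.
Schedule J@1, K@1, L@3, M@2, N@1, O@1: w1:13  w2:15  w3:14 — peak 15.

15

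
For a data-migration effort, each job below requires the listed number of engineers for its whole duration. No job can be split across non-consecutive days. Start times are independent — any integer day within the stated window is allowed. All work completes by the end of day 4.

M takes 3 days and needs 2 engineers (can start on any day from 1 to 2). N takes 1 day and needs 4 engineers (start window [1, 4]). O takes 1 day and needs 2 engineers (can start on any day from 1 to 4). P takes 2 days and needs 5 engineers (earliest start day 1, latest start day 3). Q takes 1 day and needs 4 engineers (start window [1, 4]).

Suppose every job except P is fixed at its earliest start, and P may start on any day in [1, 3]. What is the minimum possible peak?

12

P@1: d1:17  d2:7  d3:2  d4:0 → peak 17
P@2: d1:12  d2:7  d3:7  d4:0 → peak 12
P@3: d1:12  d2:2  d3:7  d4:5 → peak 12
Best is P@2, peak 12.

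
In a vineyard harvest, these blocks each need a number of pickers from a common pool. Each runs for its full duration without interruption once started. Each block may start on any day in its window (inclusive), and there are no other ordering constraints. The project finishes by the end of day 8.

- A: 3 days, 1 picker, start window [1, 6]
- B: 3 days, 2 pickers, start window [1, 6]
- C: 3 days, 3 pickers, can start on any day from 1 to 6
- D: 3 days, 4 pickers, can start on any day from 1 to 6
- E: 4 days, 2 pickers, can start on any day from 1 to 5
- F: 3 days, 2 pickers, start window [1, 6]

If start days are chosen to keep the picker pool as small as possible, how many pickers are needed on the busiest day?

Early-start (A@1, B@1, C@1, D@1, E@1, F@1) gives peak 14: d1:14  d2:14  d3:14  d4:2  d5:0  d6:0  d7:0  d8:0.
Shift C→4, E→4, F→4.
Schedule A@1, B@1, C@4, D@1, E@4, F@4: d1:7  d2:7  d3:7  d4:7  d5:7  d6:7  d7:2  d8:0 — peak 7.

7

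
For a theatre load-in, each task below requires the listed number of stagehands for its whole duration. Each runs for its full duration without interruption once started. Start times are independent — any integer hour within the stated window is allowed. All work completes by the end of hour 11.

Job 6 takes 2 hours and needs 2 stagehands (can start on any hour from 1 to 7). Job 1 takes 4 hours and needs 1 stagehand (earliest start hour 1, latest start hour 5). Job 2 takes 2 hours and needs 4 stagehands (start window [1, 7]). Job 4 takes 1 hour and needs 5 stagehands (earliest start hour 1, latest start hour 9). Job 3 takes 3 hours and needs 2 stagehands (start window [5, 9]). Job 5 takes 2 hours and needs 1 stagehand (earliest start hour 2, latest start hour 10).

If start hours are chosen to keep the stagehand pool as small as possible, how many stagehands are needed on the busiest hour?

5

Early-start (Job 6@1, Job 1@1, Job 2@1, Job 4@1, Job 3@5, Job 5@2) gives peak 12: h1:12  h2:8  h3:2  h4:1  h5:2  h6:2  h7:2  h8:0  h9:0  h10:0  h11:0.
Shift Job 2→3, Job 4→5, Job 3→6, Job 5→6.
Schedule Job 6@1, Job 1@1, Job 2@3, Job 4@5, Job 3@6, Job 5@6: h1:3  h2:3  h3:5  h4:5  h5:5  h6:3  h7:3  h8:2  h9:0  h10:0  h11:0 — peak 5.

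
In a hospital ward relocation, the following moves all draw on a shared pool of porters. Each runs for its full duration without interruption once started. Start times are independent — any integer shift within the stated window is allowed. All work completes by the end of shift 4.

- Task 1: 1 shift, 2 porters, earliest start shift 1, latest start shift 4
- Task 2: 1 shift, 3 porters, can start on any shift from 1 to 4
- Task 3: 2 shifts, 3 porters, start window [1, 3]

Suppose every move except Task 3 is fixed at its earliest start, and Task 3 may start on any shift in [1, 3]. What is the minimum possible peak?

5

Task 3@1: s1:8  s2:3  s3:0  s4:0 → peak 8
Task 3@2: s1:5  s2:3  s3:3  s4:0 → peak 5
Task 3@3: s1:5  s2:0  s3:3  s4:3 → peak 5
Best is Task 3@2, peak 5.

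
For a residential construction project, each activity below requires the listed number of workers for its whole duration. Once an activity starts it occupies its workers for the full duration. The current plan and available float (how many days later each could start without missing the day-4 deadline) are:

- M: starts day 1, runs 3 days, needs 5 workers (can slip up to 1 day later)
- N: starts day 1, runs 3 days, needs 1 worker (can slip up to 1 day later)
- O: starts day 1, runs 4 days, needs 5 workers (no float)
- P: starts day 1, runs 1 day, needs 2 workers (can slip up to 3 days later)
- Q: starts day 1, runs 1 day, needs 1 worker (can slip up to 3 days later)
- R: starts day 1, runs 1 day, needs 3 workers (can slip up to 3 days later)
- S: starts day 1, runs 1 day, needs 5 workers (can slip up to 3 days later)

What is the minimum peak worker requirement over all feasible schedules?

13

Early-start (M@1, N@1, O@1, P@1, Q@1, R@1, S@1) gives peak 22: d1:22  d2:11  d3:11  d4:5.
Shift Q→2, R→4, S→4.
Schedule M@1, N@1, O@1, P@1, Q@2, R@4, S@4: d1:13  d2:12  d3:11  d4:13 — peak 13.
Total worker-days = 49 over 4 days ⇒ peak ≥ ⌈49/4⌉ = 13, so 13 is optimal.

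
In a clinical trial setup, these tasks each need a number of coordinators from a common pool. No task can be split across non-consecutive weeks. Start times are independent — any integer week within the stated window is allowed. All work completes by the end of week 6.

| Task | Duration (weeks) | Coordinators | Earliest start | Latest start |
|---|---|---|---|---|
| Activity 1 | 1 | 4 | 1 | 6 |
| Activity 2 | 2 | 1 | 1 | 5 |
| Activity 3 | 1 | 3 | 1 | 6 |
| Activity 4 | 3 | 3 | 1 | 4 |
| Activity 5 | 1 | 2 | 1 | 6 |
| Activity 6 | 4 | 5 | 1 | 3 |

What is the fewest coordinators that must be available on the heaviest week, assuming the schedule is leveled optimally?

8

Early-start (Activity 1@1, Activity 2@1, Activity 3@1, Activity 4@1, Activity 5@1, Activity 6@1) gives peak 18: w1:18  w2:9  w3:8  w4:5  w5:0  w6:0.
Shift Activity 4→2, Activity 5→2, Activity 6→3.
Schedule Activity 1@1, Activity 2@1, Activity 3@1, Activity 4@2, Activity 5@2, Activity 6@3: w1:8  w2:6  w3:8  w4:8  w5:5  w6:5 — peak 8.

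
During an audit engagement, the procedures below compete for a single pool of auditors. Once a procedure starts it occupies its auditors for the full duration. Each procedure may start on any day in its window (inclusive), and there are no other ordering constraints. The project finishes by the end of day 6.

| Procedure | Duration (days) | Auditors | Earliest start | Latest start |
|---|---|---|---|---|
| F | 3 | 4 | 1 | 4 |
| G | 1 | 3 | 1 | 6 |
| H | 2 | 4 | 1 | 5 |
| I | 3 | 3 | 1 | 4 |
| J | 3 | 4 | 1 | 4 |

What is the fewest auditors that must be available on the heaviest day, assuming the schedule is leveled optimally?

Early-start (F@1, G@1, H@1, I@1, J@1) gives peak 18: d1:18  d2:15  d3:11  d4:0  d5:0  d6:0.
Shift H→2, I→4, J→4.
Schedule F@1, G@1, H@2, I@4, J@4: d1:7  d2:8  d3:8  d4:7  d5:7  d6:7 — peak 8.
Total auditor-days = 44 over 6 days ⇒ peak ≥ ⌈44/6⌉ = 8, so 8 is optimal.

8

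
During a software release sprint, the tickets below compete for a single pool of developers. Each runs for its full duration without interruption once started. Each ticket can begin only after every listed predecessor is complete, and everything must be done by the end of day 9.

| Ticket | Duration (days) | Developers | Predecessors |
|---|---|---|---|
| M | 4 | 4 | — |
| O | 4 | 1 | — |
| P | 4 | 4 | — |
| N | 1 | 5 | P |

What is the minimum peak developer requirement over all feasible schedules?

Early-start (M@1, O@1, P@1, N@5) gives peak 9: d1:9  d2:9  d3:9  d4:9  d5:5  d6:0  d7:0  d8:0  d9:0.
Shift P→5, N→9.
Schedule M@1, O@1, P@5, N@9: d1:5  d2:5  d3:5  d4:5  d5:4  d6:4  d7:4  d8:4  d9:5 — peak 5.
Total developer-days = 41 over 9 days ⇒ peak ≥ ⌈41/9⌉ = 5, so 5 is optimal.

5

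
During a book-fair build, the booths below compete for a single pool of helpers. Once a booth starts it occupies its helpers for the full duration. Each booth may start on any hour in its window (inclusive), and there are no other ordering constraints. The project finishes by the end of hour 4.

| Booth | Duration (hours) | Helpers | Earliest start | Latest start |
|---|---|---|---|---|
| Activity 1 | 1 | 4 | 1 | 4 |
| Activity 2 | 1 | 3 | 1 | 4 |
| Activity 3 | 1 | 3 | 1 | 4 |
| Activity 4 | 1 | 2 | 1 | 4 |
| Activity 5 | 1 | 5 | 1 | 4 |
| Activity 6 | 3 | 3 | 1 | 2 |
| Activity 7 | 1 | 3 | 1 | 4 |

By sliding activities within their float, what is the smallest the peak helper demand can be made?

Early-start (Activity 1@1, Activity 2@1, Activity 3@1, Activity 4@1, Activity 5@1, Activity 6@1, Activity 7@1) gives peak 23: h1:23  h2:3  h3:3  h4:0.
Shift Activity 3→2, Activity 4→2, Activity 5→3, Activity 6→2, Activity 7→4.
Schedule Activity 1@1, Activity 2@1, Activity 3@2, Activity 4@2, Activity 5@3, Activity 6@2, Activity 7@4: h1:7  h2:8  h3:8  h4:6 — peak 8.
Total helper-hours = 29 over 4 hours ⇒ peak ≥ ⌈29/4⌉ = 8, so 8 is optimal.

8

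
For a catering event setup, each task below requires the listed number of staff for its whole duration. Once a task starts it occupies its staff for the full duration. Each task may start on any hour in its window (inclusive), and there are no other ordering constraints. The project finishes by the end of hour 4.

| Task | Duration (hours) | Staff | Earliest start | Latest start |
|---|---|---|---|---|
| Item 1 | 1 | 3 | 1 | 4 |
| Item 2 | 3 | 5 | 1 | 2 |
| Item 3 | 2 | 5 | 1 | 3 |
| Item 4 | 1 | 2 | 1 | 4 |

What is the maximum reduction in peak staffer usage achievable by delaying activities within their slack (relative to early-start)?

Early-start peak: h1:15  h2:10  h3:5  h4:0 ⇒ 15.
Leveled (Item 1@1, Item 2@1, Item 3@2, Item 4@1): h1:10  h2:10  h3:10  h4:0 ⇒ 10.
Reduction 15 − 10 = 5.

5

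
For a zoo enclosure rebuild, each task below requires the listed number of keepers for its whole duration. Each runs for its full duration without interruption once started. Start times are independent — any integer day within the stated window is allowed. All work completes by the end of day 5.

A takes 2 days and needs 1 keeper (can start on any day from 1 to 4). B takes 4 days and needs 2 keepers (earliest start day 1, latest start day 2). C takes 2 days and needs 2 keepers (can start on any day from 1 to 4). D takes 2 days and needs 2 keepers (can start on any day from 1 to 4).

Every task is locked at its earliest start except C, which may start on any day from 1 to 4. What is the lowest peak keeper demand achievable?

C@1: d1:7  d2:7  d3:2  d4:2  d5:0 → peak 7
C@2: d1:5  d2:7  d3:4  d4:2  d5:0 → peak 7
C@3: d1:5  d2:5  d3:4  d4:4  d5:0 → peak 5
C@4: d1:5  d2:5  d3:2  d4:4  d5:2 → peak 5
Best is C@3, peak 5.

5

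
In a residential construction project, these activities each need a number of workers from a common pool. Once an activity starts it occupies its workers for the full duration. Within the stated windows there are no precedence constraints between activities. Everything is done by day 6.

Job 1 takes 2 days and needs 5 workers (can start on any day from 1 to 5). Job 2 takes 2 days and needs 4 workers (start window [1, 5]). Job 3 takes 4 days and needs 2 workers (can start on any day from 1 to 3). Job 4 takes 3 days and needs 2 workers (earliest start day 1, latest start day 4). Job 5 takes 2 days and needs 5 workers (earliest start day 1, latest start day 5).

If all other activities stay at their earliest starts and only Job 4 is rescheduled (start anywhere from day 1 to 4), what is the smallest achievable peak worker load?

16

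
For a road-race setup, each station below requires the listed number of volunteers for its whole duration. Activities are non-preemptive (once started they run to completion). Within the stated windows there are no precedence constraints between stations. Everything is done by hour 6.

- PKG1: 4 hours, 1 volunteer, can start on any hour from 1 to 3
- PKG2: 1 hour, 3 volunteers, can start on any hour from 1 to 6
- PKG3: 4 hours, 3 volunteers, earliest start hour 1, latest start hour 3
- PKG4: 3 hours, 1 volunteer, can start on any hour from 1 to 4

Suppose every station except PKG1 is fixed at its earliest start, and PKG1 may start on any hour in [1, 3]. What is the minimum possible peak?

PKG1@1: h1:8  h2:5  h3:5  h4:4  h5:0  h6:0 → peak 8
PKG1@2: h1:7  h2:5  h3:5  h4:4  h5:1  h6:0 → peak 7
PKG1@3: h1:7  h2:4  h3:5  h4:4  h5:1  h6:1 → peak 7
Best is PKG1@2, peak 7.

7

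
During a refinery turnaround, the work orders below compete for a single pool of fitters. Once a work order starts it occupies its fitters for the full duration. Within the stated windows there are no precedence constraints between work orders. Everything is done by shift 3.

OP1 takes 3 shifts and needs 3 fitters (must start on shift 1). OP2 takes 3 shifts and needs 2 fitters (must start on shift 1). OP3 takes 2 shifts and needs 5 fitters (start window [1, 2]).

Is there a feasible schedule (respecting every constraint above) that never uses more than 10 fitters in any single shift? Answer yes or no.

yes

Schedule OP1@1, OP2@1, OP3@1: s1:10  s2:10  s3:5 — peak 10 ≤ 10.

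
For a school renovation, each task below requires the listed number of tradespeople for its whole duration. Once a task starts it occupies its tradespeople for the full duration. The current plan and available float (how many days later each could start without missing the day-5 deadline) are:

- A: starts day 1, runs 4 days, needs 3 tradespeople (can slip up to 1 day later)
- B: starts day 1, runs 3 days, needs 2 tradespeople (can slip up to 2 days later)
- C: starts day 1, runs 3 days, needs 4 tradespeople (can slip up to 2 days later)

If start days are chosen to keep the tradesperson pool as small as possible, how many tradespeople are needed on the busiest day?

9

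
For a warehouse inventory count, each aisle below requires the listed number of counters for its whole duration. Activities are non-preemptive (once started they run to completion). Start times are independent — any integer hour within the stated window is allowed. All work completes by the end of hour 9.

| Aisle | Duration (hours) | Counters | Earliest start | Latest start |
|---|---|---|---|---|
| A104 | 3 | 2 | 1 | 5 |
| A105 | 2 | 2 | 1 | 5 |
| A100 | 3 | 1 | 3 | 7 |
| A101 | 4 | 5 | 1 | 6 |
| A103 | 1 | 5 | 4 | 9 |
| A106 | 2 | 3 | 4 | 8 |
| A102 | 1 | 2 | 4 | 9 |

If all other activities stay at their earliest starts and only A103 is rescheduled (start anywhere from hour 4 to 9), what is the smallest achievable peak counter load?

A103@4: h1:9  h2:9  h3:8  h4:16  h5:4  h6:0  h7:0  h8:0  h9:0 → peak 16
A103@5: h1:9  h2:9  h3:8  h4:11  h5:9  h6:0  h7:0  h8:0  h9:0 → peak 11
A103@6: h1:9  h2:9  h3:8  h4:11  h5:4  h6:5  h7:0  h8:0  h9:0 → peak 11
A103@7: h1:9  h2:9  h3:8  h4:11  h5:4  h6:0  h7:5  h8:0  h9:0 → peak 11
A103@8: h1:9  h2:9  h3:8  h4:11  h5:4  h6:0  h7:0  h8:5  h9:0 → peak 11
A103@9: h1:9  h2:9  h3:8  h4:11  h5:4  h6:0  h7:0  h8:0  h9:5 → peak 11
Best is A103@5, peak 11.

11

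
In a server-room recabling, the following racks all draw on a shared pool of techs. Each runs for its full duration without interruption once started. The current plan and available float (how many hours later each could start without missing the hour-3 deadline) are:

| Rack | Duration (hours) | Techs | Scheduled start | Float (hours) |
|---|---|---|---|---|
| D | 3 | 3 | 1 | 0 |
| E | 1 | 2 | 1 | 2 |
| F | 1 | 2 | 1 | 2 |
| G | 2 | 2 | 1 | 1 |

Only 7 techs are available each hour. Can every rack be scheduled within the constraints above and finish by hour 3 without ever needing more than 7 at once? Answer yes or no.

yes

Schedule D@1, E@1, F@1, G@2: h1:7  h2:5  h3:5 — peak 7 ≤ 7.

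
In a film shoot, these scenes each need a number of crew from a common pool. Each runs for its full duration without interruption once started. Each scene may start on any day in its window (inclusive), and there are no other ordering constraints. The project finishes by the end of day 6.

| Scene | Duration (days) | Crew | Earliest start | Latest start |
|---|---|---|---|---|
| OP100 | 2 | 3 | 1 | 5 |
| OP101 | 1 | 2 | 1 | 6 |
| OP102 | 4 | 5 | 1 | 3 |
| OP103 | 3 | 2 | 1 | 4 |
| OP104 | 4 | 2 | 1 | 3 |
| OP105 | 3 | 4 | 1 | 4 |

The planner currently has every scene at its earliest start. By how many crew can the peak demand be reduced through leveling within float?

Early-start peak: d1:18  d2:16  d3:13  d4:7  d5:0  d6:0 ⇒ 18.
Leveled (OP100@1, OP101@1, OP102@2, OP103@1, OP104@3, OP105@4): d1:7  d2:10  d3:9  d4:11  d5:11  d6:6 ⇒ 11.
Reduction 18 − 11 = 7.

7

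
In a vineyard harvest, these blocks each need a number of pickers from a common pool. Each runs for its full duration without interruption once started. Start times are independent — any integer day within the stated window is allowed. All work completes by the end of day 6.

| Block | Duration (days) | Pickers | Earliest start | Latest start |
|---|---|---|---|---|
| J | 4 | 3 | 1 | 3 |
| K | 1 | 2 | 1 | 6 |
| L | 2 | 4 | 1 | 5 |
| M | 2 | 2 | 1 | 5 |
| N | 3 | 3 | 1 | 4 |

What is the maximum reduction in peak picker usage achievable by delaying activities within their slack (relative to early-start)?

8

Early-start peak: d1:14  d2:12  d3:6  d4:3  d5:0  d6:0 ⇒ 14.
Leveled (J@1, K@1, L@5, M@5, N@2): d1:5  d2:6  d3:6  d4:6  d5:6  d6:6 ⇒ 6.
Reduction 14 − 6 = 8.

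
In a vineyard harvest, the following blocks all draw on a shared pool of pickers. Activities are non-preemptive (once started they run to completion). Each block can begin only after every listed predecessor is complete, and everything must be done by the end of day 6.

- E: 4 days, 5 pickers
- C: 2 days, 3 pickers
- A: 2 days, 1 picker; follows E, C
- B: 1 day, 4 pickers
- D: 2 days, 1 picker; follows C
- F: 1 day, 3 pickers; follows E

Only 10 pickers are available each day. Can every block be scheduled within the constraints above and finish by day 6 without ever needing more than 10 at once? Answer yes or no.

yes

Schedule E@1, C@1, A@5, B@5, D@3, F@5: d1:8  d2:8  d3:6  d4:6  d5:8  d6:1 — peak 8 ≤ 10.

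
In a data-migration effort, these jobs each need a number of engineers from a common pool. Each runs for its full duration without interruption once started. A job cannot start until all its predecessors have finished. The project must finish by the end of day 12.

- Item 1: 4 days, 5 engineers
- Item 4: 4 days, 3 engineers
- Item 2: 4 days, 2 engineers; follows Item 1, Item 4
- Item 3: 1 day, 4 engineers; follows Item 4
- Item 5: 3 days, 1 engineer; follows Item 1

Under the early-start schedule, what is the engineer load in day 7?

At early start, day 7 has: Item 2, Item 5.
Demand: 2 + 1 = 3.

3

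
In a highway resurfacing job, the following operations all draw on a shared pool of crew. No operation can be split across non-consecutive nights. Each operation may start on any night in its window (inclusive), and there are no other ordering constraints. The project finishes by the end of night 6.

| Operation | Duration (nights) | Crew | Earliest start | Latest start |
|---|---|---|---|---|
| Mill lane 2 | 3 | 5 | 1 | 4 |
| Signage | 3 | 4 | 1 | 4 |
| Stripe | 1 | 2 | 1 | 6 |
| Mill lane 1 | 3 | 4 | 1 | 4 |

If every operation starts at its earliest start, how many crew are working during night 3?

At early start, night 3 has: Mill lane 2, Signage, Mill lane 1.
Demand: 5 + 4 + 4 = 13.

13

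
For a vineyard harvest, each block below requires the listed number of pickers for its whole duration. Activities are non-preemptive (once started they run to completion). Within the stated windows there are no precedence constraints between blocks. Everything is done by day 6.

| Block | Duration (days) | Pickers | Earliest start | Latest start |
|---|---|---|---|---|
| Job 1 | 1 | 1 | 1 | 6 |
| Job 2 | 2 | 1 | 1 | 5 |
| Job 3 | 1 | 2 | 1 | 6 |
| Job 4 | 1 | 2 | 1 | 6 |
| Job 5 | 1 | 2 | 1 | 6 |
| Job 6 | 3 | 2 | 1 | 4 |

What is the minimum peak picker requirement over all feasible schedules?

Early-start (Job 1@1, Job 2@1, Job 3@1, Job 4@1, Job 5@1, Job 6@1) gives peak 10: d1:10  d2:3  d3:2  d4:0  d5:0  d6:0.
Shift Job 2→2, Job 4→2, Job 5→3, Job 6→4.
Schedule Job 1@1, Job 2@2, Job 3@1, Job 4@2, Job 5@3, Job 6@4: d1:3  d2:3  d3:3  d4:2  d5:2  d6:2 — peak 3.
Total picker-days = 15 over 6 days ⇒ peak ≥ ⌈15/6⌉ = 3, so 3 is optimal.

3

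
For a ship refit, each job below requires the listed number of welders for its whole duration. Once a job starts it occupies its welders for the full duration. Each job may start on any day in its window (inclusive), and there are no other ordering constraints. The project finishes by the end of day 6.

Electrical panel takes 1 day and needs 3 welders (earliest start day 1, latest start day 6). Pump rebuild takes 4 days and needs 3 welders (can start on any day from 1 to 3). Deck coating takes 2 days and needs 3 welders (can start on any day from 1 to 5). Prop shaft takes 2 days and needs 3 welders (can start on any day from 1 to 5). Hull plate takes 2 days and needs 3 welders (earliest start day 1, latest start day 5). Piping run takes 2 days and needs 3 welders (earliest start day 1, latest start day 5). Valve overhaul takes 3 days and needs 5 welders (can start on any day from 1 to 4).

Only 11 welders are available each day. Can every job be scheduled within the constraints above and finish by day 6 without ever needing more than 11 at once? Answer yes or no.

Schedule Electrical panel@1, Pump rebuild@1, Deck coating@1, Prop shaft@2, Hull plate@3, Piping run@5, Valve overhaul@4: d1:9  d2:9  d3:9  d4:11  d5:8  d6:8 — peak 11 ≤ 11.

yes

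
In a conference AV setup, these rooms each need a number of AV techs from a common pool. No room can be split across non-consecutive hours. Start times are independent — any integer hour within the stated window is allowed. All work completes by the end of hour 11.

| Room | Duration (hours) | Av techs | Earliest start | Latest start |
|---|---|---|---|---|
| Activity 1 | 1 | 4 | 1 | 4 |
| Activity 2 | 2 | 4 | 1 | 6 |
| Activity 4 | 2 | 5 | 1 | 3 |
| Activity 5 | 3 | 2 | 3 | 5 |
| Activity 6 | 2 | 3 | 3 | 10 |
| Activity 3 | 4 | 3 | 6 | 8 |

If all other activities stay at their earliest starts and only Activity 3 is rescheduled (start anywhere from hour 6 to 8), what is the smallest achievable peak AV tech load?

13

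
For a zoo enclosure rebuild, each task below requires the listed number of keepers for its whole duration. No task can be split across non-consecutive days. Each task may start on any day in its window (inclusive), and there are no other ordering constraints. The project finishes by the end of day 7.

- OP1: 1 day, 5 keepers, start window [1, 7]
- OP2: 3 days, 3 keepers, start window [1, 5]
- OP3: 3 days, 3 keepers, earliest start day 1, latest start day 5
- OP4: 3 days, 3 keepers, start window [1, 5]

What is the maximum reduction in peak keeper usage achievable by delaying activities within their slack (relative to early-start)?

Early-start peak: d1:14  d2:9  d3:9  d4:0  d5:0  d6:0  d7:0 ⇒ 14.
Leveled (OP1@1, OP2@2, OP3@2, OP4@5): d1:5  d2:6  d3:6  d4:6  d5:3  d6:3  d7:3 ⇒ 6.
Reduction 14 − 6 = 8.

8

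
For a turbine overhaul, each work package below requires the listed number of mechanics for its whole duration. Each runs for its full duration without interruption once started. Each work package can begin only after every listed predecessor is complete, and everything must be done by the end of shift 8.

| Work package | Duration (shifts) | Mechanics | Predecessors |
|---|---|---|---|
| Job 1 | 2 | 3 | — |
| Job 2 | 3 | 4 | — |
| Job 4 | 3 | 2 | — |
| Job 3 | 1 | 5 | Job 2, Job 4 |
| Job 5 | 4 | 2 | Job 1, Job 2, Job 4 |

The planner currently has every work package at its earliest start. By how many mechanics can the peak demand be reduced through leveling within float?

Early-start peak: s1:9  s2:9  s3:6  s4:7  s5:2  s6:2  s7:2  s8:0 ⇒ 9.
Leveled (Job 1@1, Job 2@1, Job 4@1, Job 3@4, Job 5@4): s1:9  s2:9  s3:6  s4:7  s5:2  s6:2  s7:2  s8:0 ⇒ 9.
Reduction 9 − 9 = 0.

0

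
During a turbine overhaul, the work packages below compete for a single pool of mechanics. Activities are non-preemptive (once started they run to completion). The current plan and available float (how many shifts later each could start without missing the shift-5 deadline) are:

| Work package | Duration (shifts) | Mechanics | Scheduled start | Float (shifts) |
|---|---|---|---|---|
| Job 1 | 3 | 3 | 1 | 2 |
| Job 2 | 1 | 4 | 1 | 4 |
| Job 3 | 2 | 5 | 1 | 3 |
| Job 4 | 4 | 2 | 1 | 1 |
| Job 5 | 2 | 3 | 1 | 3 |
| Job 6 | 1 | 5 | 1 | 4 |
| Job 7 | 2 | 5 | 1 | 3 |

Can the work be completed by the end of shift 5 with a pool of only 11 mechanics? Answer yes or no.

no

The minimum achievable peak is 12; 11 < 12, so no feasible schedule stays within the cap.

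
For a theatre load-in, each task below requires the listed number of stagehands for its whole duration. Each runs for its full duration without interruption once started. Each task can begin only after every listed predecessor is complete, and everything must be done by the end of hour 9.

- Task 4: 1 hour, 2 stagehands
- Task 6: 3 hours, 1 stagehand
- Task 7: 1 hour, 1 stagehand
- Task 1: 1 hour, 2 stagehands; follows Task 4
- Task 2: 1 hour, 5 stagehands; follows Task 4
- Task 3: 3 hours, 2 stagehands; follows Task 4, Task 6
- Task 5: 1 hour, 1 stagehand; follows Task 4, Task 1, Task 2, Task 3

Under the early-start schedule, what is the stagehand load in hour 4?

At early start, hour 4 has: Task 3.
Demand: 2 = 2.

2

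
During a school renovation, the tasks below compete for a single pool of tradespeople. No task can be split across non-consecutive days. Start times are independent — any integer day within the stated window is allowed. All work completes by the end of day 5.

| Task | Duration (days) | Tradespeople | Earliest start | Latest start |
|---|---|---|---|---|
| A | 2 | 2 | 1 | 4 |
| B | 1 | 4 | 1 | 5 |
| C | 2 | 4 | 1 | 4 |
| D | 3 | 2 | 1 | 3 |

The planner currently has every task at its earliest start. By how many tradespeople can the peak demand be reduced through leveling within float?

6

Early-start peak: d1:12  d2:8  d3:2  d4:0  d5:0 ⇒ 12.
Leveled (A@1, B@1, C@2, D@3): d1:6  d2:6  d3:6  d4:2  d5:2 ⇒ 6.
Reduction 12 − 6 = 6.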